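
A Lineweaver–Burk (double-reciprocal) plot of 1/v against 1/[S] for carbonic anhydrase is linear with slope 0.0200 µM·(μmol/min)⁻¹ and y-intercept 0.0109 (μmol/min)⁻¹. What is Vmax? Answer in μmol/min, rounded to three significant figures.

91.7 μmol/min

The y-intercept of a Lineweaver–Burk plot equals 1/Vmax, so Vmax = 1/0.0109 = 91.7 μmol/min.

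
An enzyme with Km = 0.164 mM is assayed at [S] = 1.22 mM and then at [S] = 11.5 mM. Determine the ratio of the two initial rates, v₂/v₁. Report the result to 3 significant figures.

1.12

Since Vmax cancels, v₂/v₁ = [S]₂(Km+[S]₁) / [S]₁(Km+[S]₂).
= 11.5×(0.164+1.22) / (1.22×(0.164+11.5)) = 15.92/14.23 = 1.12.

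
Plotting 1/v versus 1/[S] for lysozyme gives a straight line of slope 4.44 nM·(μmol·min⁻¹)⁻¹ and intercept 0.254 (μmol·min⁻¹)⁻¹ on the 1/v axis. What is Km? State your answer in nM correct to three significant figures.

17.5 nM

y-intercept = 1/Vmax ⇒ Vmax = 3.94 μmol·min⁻¹; slope = Km/Vmax ⇒ Km = slope × Vmax.
Km = 4.44 × 3.94 = 17.5 nM.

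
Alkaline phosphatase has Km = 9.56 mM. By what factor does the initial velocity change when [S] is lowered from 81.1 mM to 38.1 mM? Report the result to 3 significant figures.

0.894

Since Vmax cancels, v₂/v₁ = [S]₂(Km+[S]₁) / [S]₁(Km+[S]₂).
= 38.1×(9.56+81.1) / (81.1×(9.56+38.1)) = 3454/3865 = 0.894.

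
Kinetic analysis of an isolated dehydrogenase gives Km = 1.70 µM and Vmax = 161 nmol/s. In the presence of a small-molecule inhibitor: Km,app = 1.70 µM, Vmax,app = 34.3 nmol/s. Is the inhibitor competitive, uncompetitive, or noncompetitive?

noncompetitive

Vmax decreases (161 → 34.3 nmol/s) while Km is unchanged — pure noncompetitive inhibition.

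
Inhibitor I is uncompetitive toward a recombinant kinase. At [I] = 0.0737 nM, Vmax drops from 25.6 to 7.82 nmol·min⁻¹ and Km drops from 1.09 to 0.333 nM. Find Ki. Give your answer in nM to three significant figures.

Uncompetitive: Vmax,app = Vmax/α (and Km,app = Km/α) with α = 1 + [I]/Ki.
α = Vmax/Vmax,app = 25.6/7.82 = 3.274.
Ki = [I]/(α − 1) = 0.0737/2.274 = 0.0324 nM.

0.0324 nM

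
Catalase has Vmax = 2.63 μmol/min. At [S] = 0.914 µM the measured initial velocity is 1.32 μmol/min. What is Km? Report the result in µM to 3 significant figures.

v/Vmax = 1.32/2.63 = 0.5019 = [S]/(Km+[S]).
So Km + [S] = [S]/0.5019 = 1.821 µM, giving Km = 1.821 − 0.914 = 0.907 µM.

0.907 µM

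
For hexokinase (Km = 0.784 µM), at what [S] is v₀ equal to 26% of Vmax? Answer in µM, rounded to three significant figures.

0.275 µM

v/Vmax = [S]/(Km+[S]) = 0.26, so [S] = Km·0.26/(1 − 0.26) = 0.784 × 0.3514.
[S] = 0.275 µM.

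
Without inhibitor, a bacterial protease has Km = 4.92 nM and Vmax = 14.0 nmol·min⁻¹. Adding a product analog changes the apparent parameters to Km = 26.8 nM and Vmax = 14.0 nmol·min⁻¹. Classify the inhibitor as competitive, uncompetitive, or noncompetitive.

Km increases (4.92 → 26.8 nM) while Vmax is unchanged — the hallmark of competitive inhibition.

competitive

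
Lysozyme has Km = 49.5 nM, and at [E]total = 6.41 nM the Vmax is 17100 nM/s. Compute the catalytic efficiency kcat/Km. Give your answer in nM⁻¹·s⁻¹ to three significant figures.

53.9 nM⁻¹·s⁻¹

kcat = Vmax/[E]total = 17100/6.41 = 2670 s⁻¹.
kcat/Km = 2670/49.5 = 53.9 nM⁻¹·s⁻¹.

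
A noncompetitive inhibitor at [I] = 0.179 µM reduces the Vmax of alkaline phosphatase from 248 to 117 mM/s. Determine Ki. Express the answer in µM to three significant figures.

0.160 µM

Noncompetitive: Vmax,app = Vmax/α with α = 1 + [I]/Ki.
α = Vmax/Vmax,app = 248/117 = 2.120.
Ki = [I]/(α − 1) = 0.179/1.120 = 0.160 µM.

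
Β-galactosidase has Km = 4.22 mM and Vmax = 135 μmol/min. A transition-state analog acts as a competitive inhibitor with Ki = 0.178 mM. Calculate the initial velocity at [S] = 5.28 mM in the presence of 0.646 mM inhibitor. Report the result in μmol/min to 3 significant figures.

28.7 μmol/min

α = 1 + [I]/Ki = 1 + 0.646/0.178 = 4.629.
For a competitive inhibitor, Vmax is unchanged and the apparent Km becomes α·Km: Km,app = 19.5 mM, Vmax,app = 135 μmol/min.
v = Vmax,app·[S]/(Km,app + [S]) = 135 × 5.28/(19.5 + 5.28) = 28.7 μmol/min.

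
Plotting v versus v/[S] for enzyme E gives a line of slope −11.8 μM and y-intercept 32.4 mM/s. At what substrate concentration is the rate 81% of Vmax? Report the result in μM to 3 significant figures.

50.3 μM

The Eadie–Hofstee slope gives Km = 11.8 μM (slope = −Km).
v/Vmax = [S]/(Km+[S]) = 0.81 ⇒ [S] = Km·0.81/(1−0.81) = 11.8 × 4.263 = 50.3 μM.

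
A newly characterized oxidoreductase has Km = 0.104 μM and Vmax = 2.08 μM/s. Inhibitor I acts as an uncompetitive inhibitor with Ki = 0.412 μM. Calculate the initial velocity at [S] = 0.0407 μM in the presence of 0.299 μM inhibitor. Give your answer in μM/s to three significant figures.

0.486 μM/s

α = 1 + [I]/Ki = 1 + 0.299/0.412 = 1.726.
For an uncompetitive inhibitor, both parameters are divided by α, giving Vmax/α and Km/α: Km,app = 0.0603 μM, Vmax,app = 1.21 μM/s.
v = Vmax,app·[S]/(Km,app + [S]) = 1.21 × 0.0407/(0.0603 + 0.0407) = 0.486 μM/s.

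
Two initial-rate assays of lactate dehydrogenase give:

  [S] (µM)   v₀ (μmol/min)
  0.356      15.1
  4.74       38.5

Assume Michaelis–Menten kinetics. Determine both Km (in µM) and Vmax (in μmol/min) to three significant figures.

In reciprocal form, 1/v = (Km/Vmax)·(1/[S]) + 1/Vmax. The two points give (1/[S], 1/v) = (2.809, 0.06623) and (0.2110, 0.02597).
Slope = (0.06623 − 0.02597)/(2.809 − 0.2110) = 0.01549; intercept = 0.06623 − 0.01549×2.809 = 0.02271.
Vmax = 1/intercept = 44.0 μmol/min; Km = slope × Vmax = 0.01549 × 44.0 = 0.682 µM.

Km = 0.682 µM; Vmax = 44.0 μmol/min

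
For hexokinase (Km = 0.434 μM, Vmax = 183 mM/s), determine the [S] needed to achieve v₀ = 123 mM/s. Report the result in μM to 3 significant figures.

Rearranging v = Vmax[S]/(Km+[S]) gives [S] = Km·v/(Vmax − v).
[S] = 0.434 × 123 / (183 − 123) = 53.38/60.00 = 0.890 μM.

0.890 μM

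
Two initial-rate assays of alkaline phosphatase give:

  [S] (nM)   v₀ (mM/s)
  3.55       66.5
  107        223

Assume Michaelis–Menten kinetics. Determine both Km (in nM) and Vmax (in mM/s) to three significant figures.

From v = Vmax[S]/(Km+[S]), each point gives Vmax = v(Km+[S])/[S].
Equating: 66.5(Km+3.55)/3.55 = 223(Km+107)/107.
18.73·Km + 66.5 = 2.084·Km + 223, so (18.73 − 2.084)·Km = 223 − 66.5.
Km = 156.5/16.65 = 9.40 nM; then Vmax = 66.5(9.40+3.55)/3.55 = 243 mM/s.

Km = 9.40 nM; Vmax = 243 mM/s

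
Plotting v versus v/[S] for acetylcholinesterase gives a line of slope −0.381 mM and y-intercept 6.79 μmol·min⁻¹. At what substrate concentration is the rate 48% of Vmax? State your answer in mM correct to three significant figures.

0.352 mM

The Eadie–Hofstee slope gives Km = 0.381 mM (slope = −Km).
v/Vmax = [S]/(Km+[S]) = 0.48 ⇒ [S] = Km·0.48/(1−0.48) = 0.381 × 0.9231 = 0.352 mM.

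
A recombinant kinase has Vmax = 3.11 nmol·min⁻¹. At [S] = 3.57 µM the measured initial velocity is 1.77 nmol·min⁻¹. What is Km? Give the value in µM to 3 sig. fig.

2.70 µM

v/Vmax = 1.77/3.11 = 0.5691 = [S]/(Km+[S]).
So Km + [S] = [S]/0.5691 = 6.273 µM, giving Km = 6.273 − 3.57 = 2.70 µM.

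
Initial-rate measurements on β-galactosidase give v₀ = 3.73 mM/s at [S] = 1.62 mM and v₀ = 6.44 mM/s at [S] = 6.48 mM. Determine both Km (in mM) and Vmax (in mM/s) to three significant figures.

Km = 2.07 mM; Vmax = 8.50 mM/s

In reciprocal form, 1/v = (Km/Vmax)·(1/[S]) + 1/Vmax. The two points give (1/[S], 1/v) = (0.6173, 0.2681) and (0.1543, 0.1553).
Slope = (0.2681 − 0.1553)/(0.6173 − 0.1543) = 0.2437; intercept = 0.2681 − 0.2437×0.6173 = 0.1177.
Vmax = 1/intercept = 8.50 mM/s; Km = slope × Vmax = 0.2437 × 8.50 = 2.07 mM.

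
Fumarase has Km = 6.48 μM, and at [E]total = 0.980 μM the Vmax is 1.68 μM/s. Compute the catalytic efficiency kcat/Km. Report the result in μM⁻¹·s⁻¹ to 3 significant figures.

kcat = Vmax/[E]total = 1.68/0.980 = 1.71 s⁻¹.
kcat/Km = 1.71/6.48 = 0.265 μM⁻¹·s⁻¹.

0.265 μM⁻¹·s⁻¹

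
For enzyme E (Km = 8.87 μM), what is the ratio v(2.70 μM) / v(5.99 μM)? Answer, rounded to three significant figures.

0.579

The fractional saturations are [S]/(Km+[S]) = 5.99/14.86 = 0.4031 and 2.70/11.57 = 0.2334.
v₂/v₁ is just their ratio: 0.2334/0.4031 = 0.579.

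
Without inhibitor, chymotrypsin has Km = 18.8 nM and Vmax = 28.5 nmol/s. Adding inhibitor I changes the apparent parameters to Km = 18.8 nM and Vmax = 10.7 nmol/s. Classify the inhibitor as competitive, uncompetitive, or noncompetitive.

Vmax decreases (28.5 → 10.7 nmol/s) while Km is unchanged — pure noncompetitive inhibition.

noncompetitive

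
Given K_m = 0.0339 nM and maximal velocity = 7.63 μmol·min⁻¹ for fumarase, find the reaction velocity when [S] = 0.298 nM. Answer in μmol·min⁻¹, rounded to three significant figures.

6.85 μmol·min⁻¹

v = Vmax·[S]/(Km + [S]) = 7.63 × 0.298 / (0.0339 + 0.298)
  = 2.274 / 0.3319 = 6.85 μmol·min⁻¹.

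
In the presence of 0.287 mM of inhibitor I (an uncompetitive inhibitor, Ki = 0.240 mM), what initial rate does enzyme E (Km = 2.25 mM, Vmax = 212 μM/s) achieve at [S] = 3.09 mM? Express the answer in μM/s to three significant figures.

72.5 μM/s

α = 1 + [I]/Ki = 1 + 0.287/0.240 = 2.196.
For an uncompetitive inhibitor, both parameters are divided by α, giving Vmax/α and Km/α: Km,app = 1.02 mM, Vmax,app = 96.5 μM/s.
v = Vmax,app·[S]/(Km,app + [S]) = 96.5 × 3.09/(1.02 + 3.09) = 72.5 μM/s.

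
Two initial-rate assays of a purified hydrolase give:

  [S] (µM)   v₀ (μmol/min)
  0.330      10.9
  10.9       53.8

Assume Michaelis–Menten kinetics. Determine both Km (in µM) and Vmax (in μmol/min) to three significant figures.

Km = 1.53 µM; Vmax = 61.3 μmol/min

From v = Vmax[S]/(Km+[S]), each point gives Vmax = v(Km+[S])/[S].
Equating: 10.9(Km+0.330)/0.330 = 53.8(Km+10.9)/10.9.
33.03·Km + 10.9 = 4.936·Km + 53.8, so (33.03 − 4.936)·Km = 53.8 − 10.9.
Km = 42.90/28.09 = 1.53 µM; then Vmax = 10.9(1.53+0.330)/0.330 = 61.3 μmol/min.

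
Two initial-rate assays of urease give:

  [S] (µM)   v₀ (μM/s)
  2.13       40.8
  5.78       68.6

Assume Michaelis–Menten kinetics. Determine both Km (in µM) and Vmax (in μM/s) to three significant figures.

In reciprocal form, 1/v = (Km/Vmax)·(1/[S]) + 1/Vmax. The two points give (1/[S], 1/v) = (0.4695, 0.02451) and (0.1730, 0.01458).
Slope = (0.02451 − 0.01458)/(0.4695 − 0.1730) = 0.03350; intercept = 0.02451 − 0.03350×0.4695 = 0.008781.
Vmax = 1/intercept = 114 μM/s; Km = slope × Vmax = 0.03350 × 114 = 3.82 µM.

Km = 3.82 µM; Vmax = 114 μM/s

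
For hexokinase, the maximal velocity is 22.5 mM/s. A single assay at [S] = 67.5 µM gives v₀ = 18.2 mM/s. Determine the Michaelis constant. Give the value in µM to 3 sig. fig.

15.9 µM

v/Vmax = 18.2/22.5 = 0.8089 = [S]/(Km+[S]).
So Km + [S] = [S]/0.8089 = 83.45 µM, giving Km = 83.45 − 67.5 = 15.9 µM.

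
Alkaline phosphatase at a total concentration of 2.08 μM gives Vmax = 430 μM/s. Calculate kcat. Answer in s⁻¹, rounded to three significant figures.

207 s⁻¹

kcat = Vmax/[E]total = 430 μM/s / 2.08 μM = 207 s⁻¹.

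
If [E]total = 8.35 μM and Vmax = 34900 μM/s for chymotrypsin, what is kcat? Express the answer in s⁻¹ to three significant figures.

kcat = Vmax/[E]total = 34900 μM/s / 8.35 μM = 4180 s⁻¹.

4180 s⁻¹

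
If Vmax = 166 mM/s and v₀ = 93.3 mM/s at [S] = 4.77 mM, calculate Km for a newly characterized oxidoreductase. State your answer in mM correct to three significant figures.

3.72 mM

From v = Vmax[S]/(Km+[S]), Km = [S](Vmax − v)/v.
Km = 4.77 × (166 − 93.3) / 93.3 = 346.8/93.3 = 3.72 mM.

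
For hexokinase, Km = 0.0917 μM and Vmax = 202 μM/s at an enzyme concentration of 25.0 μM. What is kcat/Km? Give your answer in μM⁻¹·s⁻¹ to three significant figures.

88.1 μM⁻¹·s⁻¹

kcat = Vmax/[E]total = 202/25.0 = 8.08 s⁻¹.
kcat/Km = 8.08/0.0917 = 88.1 μM⁻¹·s⁻¹.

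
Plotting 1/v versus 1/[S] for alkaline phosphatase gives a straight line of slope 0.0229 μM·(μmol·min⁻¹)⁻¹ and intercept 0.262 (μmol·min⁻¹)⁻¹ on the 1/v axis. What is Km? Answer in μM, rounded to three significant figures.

y-intercept = 1/Vmax ⇒ Vmax = 3.82 μmol·min⁻¹; slope = Km/Vmax ⇒ Km = slope × Vmax.
Km = 0.0229 × 3.82 = 0.0874 μM.

0.0874 μM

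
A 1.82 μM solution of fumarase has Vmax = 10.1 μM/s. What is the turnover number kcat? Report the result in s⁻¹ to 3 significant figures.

5.55 s⁻¹

kcat = Vmax/[E]total = 10.1 μM/s / 1.82 μM = 5.55 s⁻¹.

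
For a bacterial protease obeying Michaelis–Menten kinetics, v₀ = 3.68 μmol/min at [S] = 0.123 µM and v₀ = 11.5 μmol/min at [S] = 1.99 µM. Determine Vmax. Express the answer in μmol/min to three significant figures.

13.4 μmol/min

From v = Vmax[S]/(Km+[S]), each point gives Vmax = v(Km+[S])/[S].
Equating: 3.68(Km+0.123)/0.123 = 11.5(Km+1.99)/1.99.
29.92·Km + 3.68 = 5.779·Km + 11.5, so (29.92 − 5.779)·Km = 11.5 − 3.68.
Km = 7.820/24.14 = 0.324 µM; then Vmax = 3.68(0.324+0.123)/0.123 = 13.4 μmol/min.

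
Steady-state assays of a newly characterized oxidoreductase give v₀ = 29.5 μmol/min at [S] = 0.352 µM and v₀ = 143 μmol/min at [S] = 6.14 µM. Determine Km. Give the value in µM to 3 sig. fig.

In reciprocal form, 1/v = (Km/Vmax)·(1/[S]) + 1/Vmax. The two points give (1/[S], 1/v) = (2.841, 0.03390) and (0.1629, 0.006993).
Slope = (0.03390 − 0.006993)/(2.841 − 0.1629) = 0.01005; intercept = 0.03390 − 0.01005×2.841 = 0.005357.
Vmax = 1/intercept = 187 μmol/min; Km = slope × Vmax = 0.01005 × 187 = 1.88 µM.

1.88 µM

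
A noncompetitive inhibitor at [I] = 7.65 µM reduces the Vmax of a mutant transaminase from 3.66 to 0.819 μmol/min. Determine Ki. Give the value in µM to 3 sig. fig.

Noncompetitive: Vmax,app = Vmax/α with α = 1 + [I]/Ki.
α = Vmax/Vmax,app = 3.66/0.819 = 4.469.
Ki = [I]/(α − 1) = 7.65/3.469 = 2.21 µM.

2.21 µM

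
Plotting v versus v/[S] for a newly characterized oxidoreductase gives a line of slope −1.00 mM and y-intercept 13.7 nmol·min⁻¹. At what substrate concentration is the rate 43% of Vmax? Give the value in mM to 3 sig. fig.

0.754 mM

The Eadie–Hofstee slope gives Km = 1.00 mM (slope = −Km).
v/Vmax = [S]/(Km+[S]) = 0.43 ⇒ [S] = Km·0.43/(1−0.43) = 1.00 × 0.7544 = 0.754 mM.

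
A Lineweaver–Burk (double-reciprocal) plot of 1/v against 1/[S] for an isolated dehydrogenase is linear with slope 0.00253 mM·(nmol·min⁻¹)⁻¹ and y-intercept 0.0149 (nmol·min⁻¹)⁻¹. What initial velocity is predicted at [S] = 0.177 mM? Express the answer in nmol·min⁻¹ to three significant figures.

The y-intercept is 1/Vmax, so Vmax = 1/0.0149 = 67.1 nmol·min⁻¹.
The slope is Km/Vmax, so Km = 0.00253 × 67.1 = 0.170 mM.
Then v = 67.1 × 0.177/(0.170 + 0.177) = 34.3 nmol·min⁻¹.

34.3 nmol·min⁻¹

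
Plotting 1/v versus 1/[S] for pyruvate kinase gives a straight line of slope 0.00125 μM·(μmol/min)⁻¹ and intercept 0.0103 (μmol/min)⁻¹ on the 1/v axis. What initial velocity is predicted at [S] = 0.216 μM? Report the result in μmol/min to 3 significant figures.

The y-intercept is 1/Vmax, so Vmax = 1/0.0103 = 97.1 μmol/min.
The slope is Km/Vmax, so Km = 0.00125 × 97.1 = 0.121 μM.
Then v = 97.1 × 0.216/(0.121 + 0.216) = 62.2 μmol/min.

62.2 μmol/min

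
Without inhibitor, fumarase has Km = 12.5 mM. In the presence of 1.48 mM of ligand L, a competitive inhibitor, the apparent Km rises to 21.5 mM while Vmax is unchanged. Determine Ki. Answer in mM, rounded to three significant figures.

2.06 mM

Competitive: Km,app = α·Km with α = 1 + [I]/Ki.
α = Km,app/Km = 21.5/12.5 = 1.720.
Since α = 1 + [I]/Ki, [I]/Ki = 1.720 − 1 = 0.7200 and Ki = 1.48/0.7200 = 2.06 mM.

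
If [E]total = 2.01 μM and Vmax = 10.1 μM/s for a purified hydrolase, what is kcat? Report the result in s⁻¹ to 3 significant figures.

5.02 s⁻¹

kcat = Vmax/[E]total = 10.1 μM/s / 2.01 μM = 5.02 s⁻¹.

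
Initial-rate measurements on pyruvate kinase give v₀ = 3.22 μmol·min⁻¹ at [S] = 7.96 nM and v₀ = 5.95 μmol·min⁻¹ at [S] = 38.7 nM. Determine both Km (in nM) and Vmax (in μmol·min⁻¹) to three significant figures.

Km = 10.9 nM; Vmax = 7.62 μmol·min⁻¹

In reciprocal form, 1/v = (Km/Vmax)·(1/[S]) + 1/Vmax. The two points give (1/[S], 1/v) = (0.1256, 0.3106) and (0.02584, 0.1681).
Slope = (0.3106 − 0.1681)/(0.1256 − 0.02584) = 1.428; intercept = 0.3106 − 1.428×0.1256 = 0.1312.
Vmax = 1/intercept = 7.62 μmol·min⁻¹; Km = slope × Vmax = 1.428 × 7.62 = 10.9 nM.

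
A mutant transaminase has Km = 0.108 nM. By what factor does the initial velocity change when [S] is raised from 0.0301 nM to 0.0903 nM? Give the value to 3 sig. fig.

Since Vmax cancels, v₂/v₁ = [S]₂(Km+[S]₁) / [S]₁(Km+[S]₂).
= 0.0903×(0.108+0.0301) / (0.0301×(0.108+0.0903)) = 0.01247/0.005969 = 2.09.

2.09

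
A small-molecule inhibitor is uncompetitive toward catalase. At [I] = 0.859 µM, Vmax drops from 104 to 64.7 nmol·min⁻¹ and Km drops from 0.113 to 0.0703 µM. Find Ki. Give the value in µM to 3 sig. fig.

1.41 µM

Uncompetitive: Vmax,app = Vmax/α (and Km,app = Km/α) with α = 1 + [I]/Ki.
α = Vmax/Vmax,app = 104/64.7 = 1.607.
Since α = 1 + [I]/Ki, [I]/Ki = 1.607 − 1 = 0.6074 and Ki = 0.859/0.6074 = 1.41 µM.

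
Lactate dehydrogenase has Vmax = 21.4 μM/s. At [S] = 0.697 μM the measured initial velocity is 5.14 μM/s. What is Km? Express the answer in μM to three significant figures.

v/Vmax = 5.14/21.4 = 0.2402 = [S]/(Km+[S]).
So Km + [S] = [S]/0.2402 = 2.902 μM, giving Km = 2.902 − 0.697 = 2.20 μM.

2.20 μM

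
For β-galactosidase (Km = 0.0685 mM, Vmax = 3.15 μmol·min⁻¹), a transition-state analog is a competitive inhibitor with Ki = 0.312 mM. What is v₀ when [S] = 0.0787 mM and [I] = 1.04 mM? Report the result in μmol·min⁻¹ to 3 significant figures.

0.660 μmol·min⁻¹

With α = 1 + [I]/Ki = 1 + 1.04/0.312 = 4.333, the competitive rate law is v = Vmax[S] / (αKm + [S]).
v = 3.15×0.0787 / (4.333×0.0685 + 0.0787) = 0.2479/0.3755 = 0.660 μmol·min⁻¹.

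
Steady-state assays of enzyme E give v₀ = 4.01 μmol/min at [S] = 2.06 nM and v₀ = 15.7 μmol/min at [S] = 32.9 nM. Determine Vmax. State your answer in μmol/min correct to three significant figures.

19.5 μmol/min

In reciprocal form, 1/v = (Km/Vmax)·(1/[S]) + 1/Vmax. The two points give (1/[S], 1/v) = (0.4854, 0.2494) and (0.03040, 0.06369).
Slope = (0.2494 − 0.06369)/(0.4854 − 0.03040) = 0.4081; intercept = 0.2494 − 0.4081×0.4854 = 0.05129.
Vmax = 1/intercept = 19.5 μmol/min; Km = slope × Vmax = 0.4081 × 19.5 = 7.96 nM.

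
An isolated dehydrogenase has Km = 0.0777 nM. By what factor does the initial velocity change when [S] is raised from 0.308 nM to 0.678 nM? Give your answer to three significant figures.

1.12

Since Vmax cancels, v₂/v₁ = [S]₂(Km+[S]₁) / [S]₁(Km+[S]₂).
= 0.678×(0.0777+0.308) / (0.308×(0.0777+0.678)) = 0.2615/0.2328 = 1.12.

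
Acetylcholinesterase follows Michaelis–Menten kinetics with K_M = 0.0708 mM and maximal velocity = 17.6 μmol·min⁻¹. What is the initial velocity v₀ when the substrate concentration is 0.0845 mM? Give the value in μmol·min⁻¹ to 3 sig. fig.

v = Vmax·[S]/(Km + [S]) = 17.6 × 0.0845 / (0.0708 + 0.0845)
  = 1.487 / 0.1553 = 9.58 μmol·min⁻¹.

9.58 μmol·min⁻¹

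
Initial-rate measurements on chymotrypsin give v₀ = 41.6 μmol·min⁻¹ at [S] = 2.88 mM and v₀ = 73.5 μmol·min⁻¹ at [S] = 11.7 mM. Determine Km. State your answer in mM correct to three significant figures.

3.91 mM

From v = Vmax[S]/(Km+[S]), each point gives Vmax = v(Km+[S])/[S].
Equating: 41.6(Km+2.88)/2.88 = 73.5(Km+11.7)/11.7.
14.44·Km + 41.6 = 6.282·Km + 73.5, so (14.44 − 6.282)·Km = 73.5 − 41.6.
Km = 31.90/8.162 = 3.91 mM; then Vmax = 41.6(3.91+2.88)/2.88 = 98.1 μmol·min⁻¹.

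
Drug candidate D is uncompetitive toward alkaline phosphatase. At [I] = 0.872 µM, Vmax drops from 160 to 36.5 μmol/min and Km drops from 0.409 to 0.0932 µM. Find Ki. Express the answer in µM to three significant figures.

Uncompetitive: Vmax,app = Vmax/α (and Km,app = Km/α) with α = 1 + [I]/Ki.
α = Vmax/Vmax,app = 160/36.5 = 4.384.
Ki = [I]/(α − 1) = 0.872/3.384 = 0.258 µM.

0.258 µM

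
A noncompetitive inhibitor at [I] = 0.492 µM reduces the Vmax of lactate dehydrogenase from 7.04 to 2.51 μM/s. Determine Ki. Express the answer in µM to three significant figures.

Noncompetitive: Vmax,app = Vmax/α with α = 1 + [I]/Ki.
α = Vmax/Vmax,app = 7.04/2.51 = 2.805.
Ki = [I]/(α − 1) = 0.492/1.805 = 0.273 µM.

0.273 µM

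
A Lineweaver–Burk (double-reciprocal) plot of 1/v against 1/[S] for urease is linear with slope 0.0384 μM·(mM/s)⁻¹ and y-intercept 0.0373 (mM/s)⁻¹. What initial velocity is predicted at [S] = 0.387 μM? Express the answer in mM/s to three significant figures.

7.32 mM/s

The y-intercept is 1/Vmax, so Vmax = 1/0.0373 = 26.8 mM/s.
The slope is Km/Vmax, so Km = 0.0384 × 26.8 = 1.03 μM.
Then v = 26.8 × 0.387/(1.03 + 0.387) = 7.32 mM/s.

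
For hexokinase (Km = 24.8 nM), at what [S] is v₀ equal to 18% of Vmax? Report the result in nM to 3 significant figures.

v/Vmax = [S]/(Km+[S]) = 0.18, so [S] = Km·0.18/(1 − 0.18) = 24.8 × 0.2195.
[S] = 5.44 nM.

5.44 nM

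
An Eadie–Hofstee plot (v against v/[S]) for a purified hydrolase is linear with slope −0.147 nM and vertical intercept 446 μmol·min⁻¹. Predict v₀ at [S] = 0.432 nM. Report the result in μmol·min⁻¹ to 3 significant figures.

333 μmol·min⁻¹

In the Eadie–Hofstee form v = Vmax − Km·(v/[S]), the slope is −Km and the intercept is Vmax, so Km = 0.147 nM and Vmax = 446 μmol·min⁻¹.
v = 446 × 0.432/(0.147 + 0.432) = 333 μmol·min⁻¹.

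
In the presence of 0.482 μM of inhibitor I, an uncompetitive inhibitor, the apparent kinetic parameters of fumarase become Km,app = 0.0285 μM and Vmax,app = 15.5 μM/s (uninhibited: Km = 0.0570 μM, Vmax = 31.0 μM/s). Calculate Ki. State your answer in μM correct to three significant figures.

0.482 μM

Uncompetitive: Vmax,app = Vmax/α (and Km,app = Km/α) with α = 1 + [I]/Ki.
α = Vmax/Vmax,app = 31.0/15.5 = 2.000.
Since α = 1 + [I]/Ki, [I]/Ki = 2.000 − 1 = 1.000 and Ki = 0.482/1.000 = 0.482 μM.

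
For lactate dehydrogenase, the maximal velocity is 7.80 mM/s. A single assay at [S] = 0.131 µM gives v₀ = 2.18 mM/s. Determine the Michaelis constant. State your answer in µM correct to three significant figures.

From v = Vmax[S]/(Km+[S]), Km = [S](Vmax − v)/v.
Km = 0.131 × (7.80 − 2.18) / 2.18 = 0.7362/2.18 = 0.338 µM.

0.338 µM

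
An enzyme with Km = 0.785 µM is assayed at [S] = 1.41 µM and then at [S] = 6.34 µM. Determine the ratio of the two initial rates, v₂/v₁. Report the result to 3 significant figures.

1.39

Since Vmax cancels, v₂/v₁ = [S]₂(Km+[S]₁) / [S]₁(Km+[S]₂).
= 6.34×(0.785+1.41) / (1.41×(0.785+6.34)) = 13.92/10.05 = 1.39.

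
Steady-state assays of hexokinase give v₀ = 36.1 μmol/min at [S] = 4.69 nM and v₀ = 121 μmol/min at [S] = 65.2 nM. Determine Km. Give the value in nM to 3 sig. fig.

In reciprocal form, 1/v = (Km/Vmax)·(1/[S]) + 1/Vmax. The two points give (1/[S], 1/v) = (0.2132, 0.02770) and (0.01534, 0.008264).
Slope = (0.02770 − 0.008264)/(0.2132 − 0.01534) = 0.09822; intercept = 0.02770 − 0.09822×0.2132 = 0.006758.
Vmax = 1/intercept = 148 μmol/min; Km = slope × Vmax = 0.09822 × 148 = 14.5 nM.

14.5 nM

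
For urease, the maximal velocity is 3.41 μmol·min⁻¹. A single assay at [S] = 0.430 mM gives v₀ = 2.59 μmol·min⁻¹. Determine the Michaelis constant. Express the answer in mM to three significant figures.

0.136 mM

v/Vmax = 2.59/3.41 = 0.7595 = [S]/(Km+[S]).
So Km + [S] = [S]/0.7595 = 0.5661 mM, giving Km = 0.5661 − 0.430 = 0.136 mM.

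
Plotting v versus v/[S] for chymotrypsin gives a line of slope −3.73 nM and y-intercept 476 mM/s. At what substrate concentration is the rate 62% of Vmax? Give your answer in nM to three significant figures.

6.09 nM

The Eadie–Hofstee slope gives Km = 3.73 nM (slope = −Km).
v/Vmax = [S]/(Km+[S]) = 0.62 ⇒ [S] = Km·0.62/(1−0.62) = 3.73 × 1.632 = 6.09 nM.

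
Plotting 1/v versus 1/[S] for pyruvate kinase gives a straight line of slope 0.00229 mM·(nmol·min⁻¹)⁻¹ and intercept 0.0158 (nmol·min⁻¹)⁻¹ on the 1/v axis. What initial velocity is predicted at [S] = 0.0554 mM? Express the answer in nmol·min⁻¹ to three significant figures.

The y-intercept is 1/Vmax, so Vmax = 1/0.0158 = 63.3 nmol·min⁻¹.
The slope is Km/Vmax, so Km = 0.00229 × 63.3 = 0.145 mM.
Then v = 63.3 × 0.0554/(0.145 + 0.0554) = 17.5 nmol·min⁻¹.

17.5 nmol·min⁻¹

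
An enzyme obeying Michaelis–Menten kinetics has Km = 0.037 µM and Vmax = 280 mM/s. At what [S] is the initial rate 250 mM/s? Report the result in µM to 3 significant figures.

0.308 µM

Rearranging v = Vmax[S]/(Km+[S]) gives [S] = Km·v/(Vmax − v).
[S] = 0.037 × 250 / (280 − 250) = 9.250/30.00 = 0.308 µM.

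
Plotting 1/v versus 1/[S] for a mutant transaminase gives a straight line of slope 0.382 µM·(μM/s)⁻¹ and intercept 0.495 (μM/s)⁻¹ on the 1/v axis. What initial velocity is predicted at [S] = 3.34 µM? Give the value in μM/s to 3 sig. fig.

1.64 μM/s

The y-intercept is 1/Vmax, so Vmax = 1/0.495 = 2.02 μM/s.
The slope is Km/Vmax, so Km = 0.382 × 2.02 = 0.772 µM.
Then v = 2.02 × 3.34/(0.772 + 3.34) = 1.64 μM/s.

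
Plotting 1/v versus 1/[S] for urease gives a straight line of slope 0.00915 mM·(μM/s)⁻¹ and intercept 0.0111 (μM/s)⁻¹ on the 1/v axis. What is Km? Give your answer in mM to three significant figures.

y-intercept = 1/Vmax ⇒ Vmax = 90.1 μM/s; slope = Km/Vmax ⇒ Km = slope × Vmax.
Km = 0.00915 × 90.1 = 0.824 mM.

0.824 mM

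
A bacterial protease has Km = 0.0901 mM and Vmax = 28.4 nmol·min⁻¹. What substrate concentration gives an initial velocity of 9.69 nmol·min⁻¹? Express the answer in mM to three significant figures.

Rearranging v = Vmax[S]/(Km+[S]) gives [S] = Km·v/(Vmax − v).
[S] = 0.0901 × 9.69 / (28.4 − 9.69) = 0.8731/18.71 = 0.0467 mM.

0.0467 mM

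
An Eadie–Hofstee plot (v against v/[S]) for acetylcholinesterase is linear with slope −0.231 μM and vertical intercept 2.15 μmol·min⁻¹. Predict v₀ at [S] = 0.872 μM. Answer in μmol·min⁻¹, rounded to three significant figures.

1.70 μmol·min⁻¹

In the Eadie–Hofstee form v = Vmax − Km·(v/[S]), the slope is −Km and the intercept is Vmax, so Km = 0.231 μM and Vmax = 2.15 μmol·min⁻¹.
v = 2.15 × 0.872/(0.231 + 0.872) = 1.70 μmol·min⁻¹.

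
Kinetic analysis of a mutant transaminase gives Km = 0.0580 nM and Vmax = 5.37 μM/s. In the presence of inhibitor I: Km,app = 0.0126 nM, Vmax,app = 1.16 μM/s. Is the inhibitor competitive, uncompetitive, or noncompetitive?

uncompetitive

Both Km and Vmax decrease by the same factor (~4.61-fold) — characteristic of uncompetitive inhibition.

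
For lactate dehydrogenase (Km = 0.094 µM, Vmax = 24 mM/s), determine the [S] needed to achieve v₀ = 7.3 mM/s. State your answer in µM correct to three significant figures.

0.0411 µM

The required fractional saturation is v/Vmax = 7.3/24 = 0.3042.
Then [S]/(Km+[S]) = 0.3042 ⇒ [S] = 0.094 × 0.3042/(1 − 0.3042) = 0.0411 µM.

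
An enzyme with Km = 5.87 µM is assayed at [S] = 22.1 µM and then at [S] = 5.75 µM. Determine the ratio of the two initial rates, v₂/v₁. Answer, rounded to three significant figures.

The fractional saturations are [S]/(Km+[S]) = 22.1/27.97 = 0.7901 and 5.75/11.62 = 0.4948.
v₂/v₁ is just their ratio: 0.4948/0.7901 = 0.626.

0.626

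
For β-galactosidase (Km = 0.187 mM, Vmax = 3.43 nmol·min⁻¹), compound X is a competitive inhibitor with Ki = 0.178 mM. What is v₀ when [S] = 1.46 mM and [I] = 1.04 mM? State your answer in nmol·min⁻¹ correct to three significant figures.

α = 1 + [I]/Ki = 1 + 1.04/0.178 = 6.843.
For a competitive inhibitor, Vmax is unchanged and the apparent Km becomes α·Km: Km,app = 1.28 mM, Vmax,app = 3.43 nmol·min⁻¹.
v = Vmax,app·[S]/(Km,app + [S]) = 3.43 × 1.46/(1.28 + 1.46) = 1.83 nmol·min⁻¹.

1.83 nmol·min⁻¹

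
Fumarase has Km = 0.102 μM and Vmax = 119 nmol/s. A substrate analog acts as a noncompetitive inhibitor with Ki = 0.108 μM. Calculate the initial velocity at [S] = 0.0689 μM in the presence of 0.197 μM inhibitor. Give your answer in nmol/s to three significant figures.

With α = 1 + [I]/Ki = 1 + 0.197/0.108 = 2.824, the noncompetitive rate law is v = (Vmax/α)·[S] / (Km + [S]).
v = (119/2.824)×0.0689 / (0.102 + 0.0689) = 2.903/0.1709 = 17.0 nmol/s.

17.0 nmol/s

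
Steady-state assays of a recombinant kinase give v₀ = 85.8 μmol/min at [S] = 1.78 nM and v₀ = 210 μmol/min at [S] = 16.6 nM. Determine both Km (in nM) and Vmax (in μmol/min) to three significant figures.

Km = 3.49 nM; Vmax = 254 μmol/min

In reciprocal form, 1/v = (Km/Vmax)·(1/[S]) + 1/Vmax. The two points give (1/[S], 1/v) = (0.5618, 0.01166) and (0.06024, 0.004762).
Slope = (0.01166 − 0.004762)/(0.5618 − 0.06024) = 0.01374; intercept = 0.01166 − 0.01374×0.5618 = 0.003934.
Vmax = 1/intercept = 254 μmol/min; Km = slope × Vmax = 0.01374 × 254 = 3.49 nM.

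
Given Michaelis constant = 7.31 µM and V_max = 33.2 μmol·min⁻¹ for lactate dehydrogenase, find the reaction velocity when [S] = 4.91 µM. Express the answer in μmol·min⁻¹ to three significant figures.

[S]/(Km+[S]) = 4.91/12.22 = 0.4018, the fractional saturation.
v = 0.4018 × Vmax = 0.4018 × 33.2 = 13.3 μmol·min⁻¹.

13.3 μmol·min⁻¹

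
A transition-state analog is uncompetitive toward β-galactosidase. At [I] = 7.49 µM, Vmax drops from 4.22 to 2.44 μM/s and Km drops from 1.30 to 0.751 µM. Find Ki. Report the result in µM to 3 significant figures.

Uncompetitive: Vmax,app = Vmax/α (and Km,app = Km/α) with α = 1 + [I]/Ki.
α = Vmax/Vmax,app = 4.22/2.44 = 1.730.
Ki = [I]/(α − 1) = 7.49/0.7295 = 10.3 µM.

10.3 µM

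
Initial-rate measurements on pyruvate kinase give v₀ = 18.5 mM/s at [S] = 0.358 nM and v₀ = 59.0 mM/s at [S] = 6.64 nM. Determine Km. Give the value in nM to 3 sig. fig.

In reciprocal form, 1/v = (Km/Vmax)·(1/[S]) + 1/Vmax. The two points give (1/[S], 1/v) = (2.793, 0.05405) and (0.1506, 0.01695).
Slope = (0.05405 − 0.01695)/(2.793 − 0.1506) = 0.01404; intercept = 0.05405 − 0.01404×2.793 = 0.01483.
Vmax = 1/intercept = 67.4 mM/s; Km = slope × Vmax = 0.01404 × 67.4 = 0.946 nM.

0.946 nM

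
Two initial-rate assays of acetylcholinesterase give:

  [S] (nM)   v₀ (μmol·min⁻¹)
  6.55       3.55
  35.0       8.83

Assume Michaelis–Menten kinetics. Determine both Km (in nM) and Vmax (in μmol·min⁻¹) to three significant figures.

In reciprocal form, 1/v = (Km/Vmax)·(1/[S]) + 1/Vmax. The two points give (1/[S], 1/v) = (0.1527, 0.2817) and (0.02857, 0.1133).
Slope = (0.2817 − 0.1133)/(0.1527 − 0.02857) = 1.357; intercept = 0.2817 − 1.357×0.1527 = 0.07447.
Vmax = 1/intercept = 13.4 μmol·min⁻¹; Km = slope × Vmax = 1.357 × 13.4 = 18.2 nM.

Km = 18.2 nM; Vmax = 13.4 μmol·min⁻¹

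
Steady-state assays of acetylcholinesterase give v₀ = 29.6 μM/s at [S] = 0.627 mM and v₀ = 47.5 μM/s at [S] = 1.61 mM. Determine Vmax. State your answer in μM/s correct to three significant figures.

In reciprocal form, 1/v = (Km/Vmax)·(1/[S]) + 1/Vmax. The two points give (1/[S], 1/v) = (1.595, 0.03378) and (0.6211, 0.02105).
Slope = (0.03378 − 0.02105)/(1.595 − 0.6211) = 0.01307; intercept = 0.03378 − 0.01307×1.595 = 0.01293.
Vmax = 1/intercept = 77.3 μM/s; Km = slope × Vmax = 0.01307 × 77.3 = 1.01 mM.

77.3 μM/s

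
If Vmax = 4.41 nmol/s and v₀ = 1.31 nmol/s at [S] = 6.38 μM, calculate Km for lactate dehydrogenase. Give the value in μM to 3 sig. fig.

v/Vmax = 1.31/4.41 = 0.2971 = [S]/(Km+[S]).
So Km + [S] = [S]/0.2971 = 21.48 μM, giving Km = 21.48 − 6.38 = 15.1 μM.

15.1 μM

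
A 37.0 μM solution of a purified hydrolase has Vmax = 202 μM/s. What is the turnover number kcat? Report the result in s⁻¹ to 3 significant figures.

kcat = Vmax/[E]total = 202 μM/s / 37.0 μM = 5.46 s⁻¹.

5.46 s⁻¹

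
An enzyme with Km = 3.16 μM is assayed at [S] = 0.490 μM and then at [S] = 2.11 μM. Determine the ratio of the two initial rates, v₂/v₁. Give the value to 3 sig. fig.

The fractional saturations are [S]/(Km+[S]) = 0.490/3.650 = 0.1342 and 2.11/5.270 = 0.4004.
v₂/v₁ is just their ratio: 0.4004/0.1342 = 2.98.

2.98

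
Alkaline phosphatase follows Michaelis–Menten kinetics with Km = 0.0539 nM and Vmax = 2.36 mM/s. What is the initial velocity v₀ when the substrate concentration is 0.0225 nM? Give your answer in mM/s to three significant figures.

0.695 mM/s

[S]/(Km+[S]) = 0.0225/0.07640 = 0.2945, the fractional saturation.
v = 0.2945 × Vmax = 0.2945 × 2.36 = 0.695 mM/s.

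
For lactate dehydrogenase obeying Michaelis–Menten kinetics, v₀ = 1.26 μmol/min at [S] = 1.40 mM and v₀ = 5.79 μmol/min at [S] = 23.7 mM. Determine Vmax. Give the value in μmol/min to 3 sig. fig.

7.48 μmol/min

From v = Vmax[S]/(Km+[S]), each point gives Vmax = v(Km+[S])/[S].
Equating: 1.26(Km+1.40)/1.40 = 5.79(Km+23.7)/23.7.
0.9000·Km + 1.26 = 0.2443·Km + 5.79, so (0.9000 − 0.2443)·Km = 5.79 − 1.26.
Km = 4.530/0.6557 = 6.91 mM; then Vmax = 1.26(6.91+1.40)/1.40 = 7.48 μmol/min.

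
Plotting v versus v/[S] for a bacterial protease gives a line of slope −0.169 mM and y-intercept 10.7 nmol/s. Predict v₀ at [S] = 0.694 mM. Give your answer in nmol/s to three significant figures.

In the Eadie–Hofstee form v = Vmax − Km·(v/[S]), the slope is −Km and the intercept is Vmax, so Km = 0.169 mM and Vmax = 10.7 nmol/s.
v = 10.7 × 0.694/(0.169 + 0.694) = 8.60 nmol/s.

8.60 nmol/s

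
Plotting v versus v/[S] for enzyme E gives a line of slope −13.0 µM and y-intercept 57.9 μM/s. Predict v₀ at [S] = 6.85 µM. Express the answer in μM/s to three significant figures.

20.0 μM/s

In the Eadie–Hofstee form v = Vmax − Km·(v/[S]), the slope is −Km and the intercept is Vmax, so Km = 13.0 µM and Vmax = 57.9 μM/s.
v = 57.9 × 6.85/(13.0 + 6.85) = 20.0 μM/s.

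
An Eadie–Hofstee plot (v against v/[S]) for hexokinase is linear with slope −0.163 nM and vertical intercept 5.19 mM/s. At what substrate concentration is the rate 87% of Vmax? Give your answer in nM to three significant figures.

The Eadie–Hofstee slope gives Km = 0.163 nM (slope = −Km).
v/Vmax = [S]/(Km+[S]) = 0.87 ⇒ [S] = Km·0.87/(1−0.87) = 0.163 × 6.692 = 1.09 nM.

1.09 nM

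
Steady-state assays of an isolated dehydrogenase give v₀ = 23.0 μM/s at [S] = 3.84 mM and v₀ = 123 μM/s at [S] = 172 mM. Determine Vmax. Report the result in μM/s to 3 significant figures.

137 μM/s

From v = Vmax[S]/(Km+[S]), each point gives Vmax = v(Km+[S])/[S].
Equating: 23.0(Km+3.84)/3.84 = 123(Km+172)/172.
5.990·Km + 23.0 = 0.7151·Km + 123, so (5.990 − 0.7151)·Km = 123 − 23.0.
Km = 100.0/5.274 = 19.0 mM; then Vmax = 23.0(19.0+3.84)/3.84 = 137 μM/s.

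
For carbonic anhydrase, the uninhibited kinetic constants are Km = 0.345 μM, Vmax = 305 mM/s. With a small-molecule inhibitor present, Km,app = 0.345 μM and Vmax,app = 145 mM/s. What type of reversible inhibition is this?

Vmax decreases (305 → 145 mM/s) while Km is unchanged — pure noncompetitive inhibition.

noncompetitive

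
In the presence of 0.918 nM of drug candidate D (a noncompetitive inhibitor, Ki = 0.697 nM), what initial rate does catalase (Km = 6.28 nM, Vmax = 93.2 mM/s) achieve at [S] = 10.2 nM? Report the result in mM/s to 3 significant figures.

α = 1 + [I]/Ki = 1 + 0.918/0.697 = 2.317.
For a noncompetitive inhibitor, Vmax is reduced to Vmax/α while Km is unchanged: Km,app = 6.28 nM, Vmax,app = 40.2 mM/s.
v = Vmax,app·[S]/(Km,app + [S]) = 40.2 × 10.2/(6.28 + 10.2) = 24.9 mM/s.

24.9 mM/s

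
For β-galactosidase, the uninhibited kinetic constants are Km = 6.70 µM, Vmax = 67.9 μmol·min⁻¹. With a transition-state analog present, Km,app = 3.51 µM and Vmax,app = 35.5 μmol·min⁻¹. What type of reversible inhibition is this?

uncompetitive

Both Km and Vmax decrease by the same factor (~1.91-fold) — characteristic of uncompetitive inhibition.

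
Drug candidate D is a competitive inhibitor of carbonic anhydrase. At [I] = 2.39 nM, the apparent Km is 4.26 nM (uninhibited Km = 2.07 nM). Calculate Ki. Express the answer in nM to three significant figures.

2.26 nM

Competitive: Km,app = α·Km with α = 1 + [I]/Ki.
α = Km,app/Km = 4.26/2.07 = 2.058.
Since α = 1 + [I]/Ki, [I]/Ki = 2.058 − 1 = 1.058 and Ki = 2.39/1.058 = 2.26 nM.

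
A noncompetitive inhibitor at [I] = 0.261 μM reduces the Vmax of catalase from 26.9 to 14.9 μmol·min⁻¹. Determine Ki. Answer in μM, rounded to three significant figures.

0.324 μM

Noncompetitive: Vmax,app = Vmax/α with α = 1 + [I]/Ki.
α = Vmax/Vmax,app = 26.9/14.9 = 1.805.
Ki = [I]/(α − 1) = 0.261/0.8054 = 0.324 μM.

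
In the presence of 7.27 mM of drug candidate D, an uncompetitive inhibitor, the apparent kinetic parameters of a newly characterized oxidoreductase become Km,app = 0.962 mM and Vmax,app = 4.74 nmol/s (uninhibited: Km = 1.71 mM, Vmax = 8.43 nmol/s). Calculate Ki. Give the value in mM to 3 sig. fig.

Uncompetitive: Vmax,app = Vmax/α (and Km,app = Km/α) with α = 1 + [I]/Ki.
α = Vmax/Vmax,app = 8.43/4.74 = 1.778.
Since α = 1 + [I]/Ki, [I]/Ki = 1.778 − 1 = 0.7785 and Ki = 7.27/0.7785 = 9.34 mM.

9.34 mM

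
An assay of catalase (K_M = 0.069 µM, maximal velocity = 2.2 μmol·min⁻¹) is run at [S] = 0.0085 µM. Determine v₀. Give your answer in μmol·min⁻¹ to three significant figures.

0.241 μmol·min⁻¹

v = Vmax·[S]/(Km + [S]) = 2.2 × 0.0085 / (0.069 + 0.0085)
  = 0.01870 / 0.07750 = 0.241 μmol·min⁻¹.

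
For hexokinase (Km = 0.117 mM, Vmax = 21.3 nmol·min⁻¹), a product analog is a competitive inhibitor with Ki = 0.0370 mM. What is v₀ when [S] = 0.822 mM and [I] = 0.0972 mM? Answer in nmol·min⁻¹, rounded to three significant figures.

14.0 nmol·min⁻¹

α = 1 + [I]/Ki = 1 + 0.0972/0.0370 = 3.627.
For a competitive inhibitor, Vmax is unchanged and the apparent Km becomes α·Km: Km,app = 0.424 mM, Vmax,app = 21.3 nmol·min⁻¹.
v = Vmax,app·[S]/(Km,app + [S]) = 21.3 × 0.822/(0.424 + 0.822) = 14.0 nmol·min⁻¹.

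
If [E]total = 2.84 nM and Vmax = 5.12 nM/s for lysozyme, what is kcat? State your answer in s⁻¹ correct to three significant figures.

kcat = Vmax/[E]total = 5.12 nM/s / 2.84 nM = 1.80 s⁻¹.

1.80 s⁻¹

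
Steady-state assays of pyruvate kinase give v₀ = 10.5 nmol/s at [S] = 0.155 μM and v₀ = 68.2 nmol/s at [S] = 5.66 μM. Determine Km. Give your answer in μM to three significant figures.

1.04 μM

In reciprocal form, 1/v = (Km/Vmax)·(1/[S]) + 1/Vmax. The two points give (1/[S], 1/v) = (6.452, 0.09524) and (0.1767, 0.01466).
Slope = (0.09524 − 0.01466)/(6.452 − 0.1767) = 0.01284; intercept = 0.09524 − 0.01284×6.452 = 0.01239.
Vmax = 1/intercept = 80.7 nmol/s; Km = slope × Vmax = 0.01284 × 80.7 = 1.04 μM.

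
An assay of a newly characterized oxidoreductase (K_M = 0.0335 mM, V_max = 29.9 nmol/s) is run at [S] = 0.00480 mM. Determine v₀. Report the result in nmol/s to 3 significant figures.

[S]/(Km+[S]) = 0.00480/0.03830 = 0.1253, the fractional saturation.
v = 0.1253 × Vmax = 0.1253 × 29.9 = 3.75 nmol/s.

3.75 nmol/s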